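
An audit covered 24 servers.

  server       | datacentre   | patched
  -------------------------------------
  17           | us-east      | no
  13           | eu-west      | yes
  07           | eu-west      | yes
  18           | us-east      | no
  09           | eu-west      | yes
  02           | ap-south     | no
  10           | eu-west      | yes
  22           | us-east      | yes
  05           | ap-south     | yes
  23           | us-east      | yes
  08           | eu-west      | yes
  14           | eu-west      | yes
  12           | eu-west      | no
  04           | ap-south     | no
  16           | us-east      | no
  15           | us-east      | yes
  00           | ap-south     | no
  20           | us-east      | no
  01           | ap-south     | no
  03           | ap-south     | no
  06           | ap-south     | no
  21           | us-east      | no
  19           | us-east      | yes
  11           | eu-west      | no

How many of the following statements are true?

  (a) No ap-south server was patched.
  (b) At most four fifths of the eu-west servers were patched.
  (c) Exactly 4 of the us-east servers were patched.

2

(a) ap-south: |A| = 7, |A ∩ B| = 1; needs A ∩ B = ∅ (|A ∩ B| = 0) — false.
(b) eu-west: |A| = 8, |A ∩ B| = 6; needs |A ∩ B| / |A| ≤ 4/5 — true.
(c) us-east: |A| = 9, |A ∩ B| = 4; needs |A ∩ B| = 4 — true.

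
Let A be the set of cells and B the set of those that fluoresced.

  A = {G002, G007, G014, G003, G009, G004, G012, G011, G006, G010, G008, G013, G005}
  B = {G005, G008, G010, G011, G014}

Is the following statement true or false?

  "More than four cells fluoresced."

True

'More than four cells fluoresced' holds iff |A ∩ B| > 4.
A (the restrictor) = {G002, G007, G014, G003, G009, G004, G012, G011, G006, G010, G008, G013, G005}, |A| = 13.
A ∩ B = {G014, G011, G010, G008, G005}, so |A ∩ B| = 5.
|A ∩ B| = 5, so the statement is true.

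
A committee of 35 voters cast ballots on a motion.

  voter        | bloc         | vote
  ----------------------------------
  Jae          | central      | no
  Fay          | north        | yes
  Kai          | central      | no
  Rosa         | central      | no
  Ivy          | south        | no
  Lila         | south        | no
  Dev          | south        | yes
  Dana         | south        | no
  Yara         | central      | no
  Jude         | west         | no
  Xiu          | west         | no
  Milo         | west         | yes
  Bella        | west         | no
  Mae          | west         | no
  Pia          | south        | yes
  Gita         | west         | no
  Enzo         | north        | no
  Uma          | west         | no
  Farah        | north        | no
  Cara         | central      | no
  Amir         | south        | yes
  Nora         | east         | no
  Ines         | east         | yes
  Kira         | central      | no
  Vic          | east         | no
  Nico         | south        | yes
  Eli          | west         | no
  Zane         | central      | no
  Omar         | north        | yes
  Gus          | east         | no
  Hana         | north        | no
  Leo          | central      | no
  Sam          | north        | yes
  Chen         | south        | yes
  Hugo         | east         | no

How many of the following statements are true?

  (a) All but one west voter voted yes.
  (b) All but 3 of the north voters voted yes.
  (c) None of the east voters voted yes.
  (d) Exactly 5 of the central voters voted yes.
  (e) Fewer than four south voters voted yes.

1

(a) west: |A| = 8, |A ∩ B| = 1; needs |A ∖ B| = 1 — false.
(b) north: |A| = 6, |A ∩ B| = 3; needs |A ∖ B| = 3 — true.
(c) east: |A| = 5, |A ∩ B| = 1; needs A ∩ B = ∅ (|A ∩ B| = 0) — false.
(d) central: |A| = 8, |A ∩ B| = 0; needs |A ∩ B| = 5 — false.
(e) south: |A| = 8, |A ∩ B| = 5; needs |A ∩ B| < 4 — false.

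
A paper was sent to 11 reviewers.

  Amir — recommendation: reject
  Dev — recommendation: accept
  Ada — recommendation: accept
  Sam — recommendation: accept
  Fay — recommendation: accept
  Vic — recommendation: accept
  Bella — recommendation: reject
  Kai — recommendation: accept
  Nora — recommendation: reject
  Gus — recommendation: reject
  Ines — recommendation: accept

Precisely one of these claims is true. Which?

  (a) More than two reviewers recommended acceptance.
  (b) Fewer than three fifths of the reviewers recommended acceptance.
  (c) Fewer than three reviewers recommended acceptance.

(a)

|A| = 11, |A ∩ B| = 7, |A ∖ B| = 4.
(a) requires |A ∩ B| > 2: true.
(b) requires |A ∩ B| / |A| < 3/5: false.
(c) requires |A ∩ B| < 3: false.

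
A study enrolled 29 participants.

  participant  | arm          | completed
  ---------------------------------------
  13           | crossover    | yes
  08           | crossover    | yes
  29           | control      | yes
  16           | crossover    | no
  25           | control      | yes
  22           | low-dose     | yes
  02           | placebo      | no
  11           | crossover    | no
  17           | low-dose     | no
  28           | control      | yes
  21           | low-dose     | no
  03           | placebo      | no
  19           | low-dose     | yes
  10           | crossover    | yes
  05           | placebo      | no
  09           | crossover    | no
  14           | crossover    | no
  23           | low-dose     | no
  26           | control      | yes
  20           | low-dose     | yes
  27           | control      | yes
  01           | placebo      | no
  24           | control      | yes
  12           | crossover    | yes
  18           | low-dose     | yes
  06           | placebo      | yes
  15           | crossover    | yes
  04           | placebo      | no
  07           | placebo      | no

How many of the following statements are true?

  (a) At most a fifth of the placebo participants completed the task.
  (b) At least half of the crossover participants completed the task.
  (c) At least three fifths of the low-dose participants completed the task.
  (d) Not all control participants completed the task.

(a) placebo: |A| = 7, |A ∩ B| = 1; needs |A ∩ B| / |A| ≤ 1/5 — true.
(b) crossover: |A| = 9, |A ∩ B| = 5; needs |A ∩ B| ≥ |A ∖ B| — true.
(c) low-dose: |A| = 7, |A ∩ B| = 4; needs |A ∩ B| / |A| ≥ 3/5 — false.
(d) control: |A| = 6, |A ∩ B| = 6; needs A ⊄ B (|A ∖ B| ≥ 1) — false.

2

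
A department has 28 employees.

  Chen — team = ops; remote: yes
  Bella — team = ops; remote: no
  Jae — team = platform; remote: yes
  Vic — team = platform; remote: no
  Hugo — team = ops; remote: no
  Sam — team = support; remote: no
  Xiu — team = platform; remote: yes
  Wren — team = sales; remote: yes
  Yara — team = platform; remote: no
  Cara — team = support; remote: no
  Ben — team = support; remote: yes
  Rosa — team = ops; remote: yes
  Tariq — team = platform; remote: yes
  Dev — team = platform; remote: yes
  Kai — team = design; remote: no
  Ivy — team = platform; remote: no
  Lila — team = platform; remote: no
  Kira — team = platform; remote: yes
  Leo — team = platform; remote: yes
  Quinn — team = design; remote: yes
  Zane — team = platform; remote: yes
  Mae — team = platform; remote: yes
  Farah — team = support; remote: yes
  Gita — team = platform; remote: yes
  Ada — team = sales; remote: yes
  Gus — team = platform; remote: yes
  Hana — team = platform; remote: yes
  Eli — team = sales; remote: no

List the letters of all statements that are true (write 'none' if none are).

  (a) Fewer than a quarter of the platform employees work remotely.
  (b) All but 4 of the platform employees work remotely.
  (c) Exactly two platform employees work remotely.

|A| = 15, |A ∩ B| = 11, |A ∖ B| = 4.
(a) |A ∩ B| / |A| < 1/4: fails.
(b) |A ∖ B| = 4: holds.
(c) |A ∩ B| = 2: fails.

(b)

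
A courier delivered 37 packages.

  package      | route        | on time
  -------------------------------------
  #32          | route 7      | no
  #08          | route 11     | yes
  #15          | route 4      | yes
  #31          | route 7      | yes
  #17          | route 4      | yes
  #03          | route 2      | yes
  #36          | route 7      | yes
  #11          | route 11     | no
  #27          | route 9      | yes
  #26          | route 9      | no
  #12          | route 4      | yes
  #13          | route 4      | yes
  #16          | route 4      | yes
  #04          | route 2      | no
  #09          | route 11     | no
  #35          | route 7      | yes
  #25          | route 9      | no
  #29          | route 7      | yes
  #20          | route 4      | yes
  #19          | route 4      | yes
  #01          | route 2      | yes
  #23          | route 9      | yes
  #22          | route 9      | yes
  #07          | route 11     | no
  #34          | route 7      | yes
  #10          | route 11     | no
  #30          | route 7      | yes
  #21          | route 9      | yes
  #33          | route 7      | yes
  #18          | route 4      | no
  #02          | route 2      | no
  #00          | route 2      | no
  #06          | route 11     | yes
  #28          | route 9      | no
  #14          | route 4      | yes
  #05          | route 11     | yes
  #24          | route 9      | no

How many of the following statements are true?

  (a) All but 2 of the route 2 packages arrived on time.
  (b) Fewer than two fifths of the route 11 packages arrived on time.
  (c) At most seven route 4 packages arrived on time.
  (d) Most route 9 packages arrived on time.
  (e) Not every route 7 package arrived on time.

(a) route 2: |A| = 5, |A ∩ B| = 2; needs |A ∖ B| = 2 — false.
(b) route 11: |A| = 7, |A ∩ B| = 3; needs |A ∩ B| / |A| < 2/5 — false.
(c) route 4: |A| = 9, |A ∩ B| = 8; needs |A ∩ B| ≤ 7 — false.
(d) route 9: |A| = 8, |A ∩ B| = 4; needs |A ∩ B| > |A ∖ B| — false.
(e) route 7: |A| = 8, |A ∩ B| = 7; needs A ⊄ B (|A ∖ B| ≥ 1) — true.

1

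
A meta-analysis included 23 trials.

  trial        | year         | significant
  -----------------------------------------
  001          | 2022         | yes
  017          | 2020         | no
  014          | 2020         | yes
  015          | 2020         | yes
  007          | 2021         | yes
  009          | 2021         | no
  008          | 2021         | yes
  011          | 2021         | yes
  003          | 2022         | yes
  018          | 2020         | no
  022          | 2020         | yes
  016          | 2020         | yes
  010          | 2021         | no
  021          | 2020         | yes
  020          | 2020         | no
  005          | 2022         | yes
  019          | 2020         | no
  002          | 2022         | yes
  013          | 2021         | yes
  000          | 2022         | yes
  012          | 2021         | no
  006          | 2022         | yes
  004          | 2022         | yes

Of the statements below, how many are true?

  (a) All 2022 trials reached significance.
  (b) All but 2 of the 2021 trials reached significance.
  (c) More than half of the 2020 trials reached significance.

(a) 2022: |A| = 7, |A ∩ B| = 7; needs A ⊆ B, i.e. every element of A is in B (|A ∖ B| = 0) — true.
(b) 2021: |A| = 7, |A ∩ B| = 4; needs |A ∖ B| = 2 — false.
(c) 2020: |A| = 9, |A ∩ B| = 5; needs |A ∩ B| > |A ∖ B| — true.

2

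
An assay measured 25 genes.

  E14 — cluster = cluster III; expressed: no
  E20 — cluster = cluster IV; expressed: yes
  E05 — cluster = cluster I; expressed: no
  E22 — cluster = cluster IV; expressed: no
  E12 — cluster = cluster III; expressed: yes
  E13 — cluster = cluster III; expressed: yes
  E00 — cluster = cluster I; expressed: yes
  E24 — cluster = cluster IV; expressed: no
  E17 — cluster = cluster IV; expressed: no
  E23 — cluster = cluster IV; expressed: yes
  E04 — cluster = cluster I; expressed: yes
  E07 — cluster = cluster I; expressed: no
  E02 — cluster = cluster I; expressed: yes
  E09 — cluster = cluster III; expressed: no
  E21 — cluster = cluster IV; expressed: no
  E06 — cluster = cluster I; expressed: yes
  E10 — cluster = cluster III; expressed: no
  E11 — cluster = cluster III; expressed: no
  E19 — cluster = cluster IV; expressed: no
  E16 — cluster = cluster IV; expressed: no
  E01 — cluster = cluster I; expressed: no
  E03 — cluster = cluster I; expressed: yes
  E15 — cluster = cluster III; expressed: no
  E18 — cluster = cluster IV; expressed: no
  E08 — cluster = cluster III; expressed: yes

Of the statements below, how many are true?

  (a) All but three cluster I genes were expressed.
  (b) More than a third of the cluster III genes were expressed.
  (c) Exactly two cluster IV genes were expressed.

(a) cluster I: |A| = 8, |A ∩ B| = 5; needs |A ∖ B| = 3 — true.
(b) cluster III: |A| = 8, |A ∩ B| = 3; needs |A ∩ B| / |A| > 1/3 — true.
(c) cluster IV: |A| = 9, |A ∩ B| = 2; needs |A ∩ B| = 2 — true.

3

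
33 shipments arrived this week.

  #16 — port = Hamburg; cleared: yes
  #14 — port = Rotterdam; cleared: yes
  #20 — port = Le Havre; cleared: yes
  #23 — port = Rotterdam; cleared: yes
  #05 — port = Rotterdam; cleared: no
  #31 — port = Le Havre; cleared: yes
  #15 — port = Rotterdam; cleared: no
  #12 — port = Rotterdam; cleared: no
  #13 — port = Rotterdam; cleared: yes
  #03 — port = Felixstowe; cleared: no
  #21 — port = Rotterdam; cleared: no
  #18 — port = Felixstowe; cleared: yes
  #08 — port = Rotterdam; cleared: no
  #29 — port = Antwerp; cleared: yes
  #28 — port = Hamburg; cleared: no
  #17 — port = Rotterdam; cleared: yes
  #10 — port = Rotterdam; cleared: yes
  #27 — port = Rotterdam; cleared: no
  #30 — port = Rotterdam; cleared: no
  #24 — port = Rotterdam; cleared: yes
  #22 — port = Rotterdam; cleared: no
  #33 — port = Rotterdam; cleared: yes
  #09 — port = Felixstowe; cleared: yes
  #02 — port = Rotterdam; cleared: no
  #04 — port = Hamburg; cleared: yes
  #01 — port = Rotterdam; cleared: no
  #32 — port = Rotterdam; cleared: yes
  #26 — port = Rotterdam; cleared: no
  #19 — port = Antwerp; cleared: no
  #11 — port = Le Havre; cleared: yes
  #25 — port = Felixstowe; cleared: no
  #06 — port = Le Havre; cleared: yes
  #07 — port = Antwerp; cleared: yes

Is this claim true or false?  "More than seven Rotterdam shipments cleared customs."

Truth condition: |A ∩ B| > 7.
|A| = 19, |A ∩ B| = 8, |A ∖ B| = 11.
|A ∩ B| = 8, so the statement is true.

True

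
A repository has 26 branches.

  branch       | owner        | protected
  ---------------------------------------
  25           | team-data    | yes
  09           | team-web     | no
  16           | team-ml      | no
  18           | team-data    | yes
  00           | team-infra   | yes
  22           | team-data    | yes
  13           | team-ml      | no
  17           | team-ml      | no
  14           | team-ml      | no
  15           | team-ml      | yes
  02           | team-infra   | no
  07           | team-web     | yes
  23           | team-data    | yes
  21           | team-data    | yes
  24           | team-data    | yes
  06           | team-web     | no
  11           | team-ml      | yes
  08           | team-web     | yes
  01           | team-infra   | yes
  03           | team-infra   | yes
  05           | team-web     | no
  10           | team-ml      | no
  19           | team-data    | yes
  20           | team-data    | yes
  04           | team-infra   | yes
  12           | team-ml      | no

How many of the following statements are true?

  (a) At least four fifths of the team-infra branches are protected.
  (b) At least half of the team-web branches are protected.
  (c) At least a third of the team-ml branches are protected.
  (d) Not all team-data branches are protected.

1

(a) team-infra: |A| = 5, |A ∩ B| = 4; needs |A ∩ B| / |A| ≥ 4/5 — true.
(b) team-web: |A| = 5, |A ∩ B| = 2; needs |A ∩ B| ≥ |A ∖ B| — false.
(c) team-ml: |A| = 8, |A ∩ B| = 2; needs |A ∩ B| / |A| ≥ 1/3 — false.
(d) team-data: |A| = 8, |A ∩ B| = 8; needs A ⊄ B (|A ∖ B| ≥ 1) — false.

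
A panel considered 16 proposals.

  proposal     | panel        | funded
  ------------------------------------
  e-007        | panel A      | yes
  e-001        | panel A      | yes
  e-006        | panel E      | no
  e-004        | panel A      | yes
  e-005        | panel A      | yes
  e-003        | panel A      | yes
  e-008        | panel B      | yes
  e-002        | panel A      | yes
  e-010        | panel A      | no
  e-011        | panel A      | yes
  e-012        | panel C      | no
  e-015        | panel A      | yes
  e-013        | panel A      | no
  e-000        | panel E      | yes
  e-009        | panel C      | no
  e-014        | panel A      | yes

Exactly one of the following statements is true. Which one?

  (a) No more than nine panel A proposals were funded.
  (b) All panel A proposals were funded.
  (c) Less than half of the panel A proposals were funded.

(a)

|A| = 11, |A ∩ B| = 9, |A ∖ B| = 2.
(a) requires |A ∩ B| ≤ 9: true.
(b) requires A ⊆ B, i.e. every element of A is in B (|A ∖ B| = 0): false.
(c) requires |A ∩ B| < |A ∖ B|: false.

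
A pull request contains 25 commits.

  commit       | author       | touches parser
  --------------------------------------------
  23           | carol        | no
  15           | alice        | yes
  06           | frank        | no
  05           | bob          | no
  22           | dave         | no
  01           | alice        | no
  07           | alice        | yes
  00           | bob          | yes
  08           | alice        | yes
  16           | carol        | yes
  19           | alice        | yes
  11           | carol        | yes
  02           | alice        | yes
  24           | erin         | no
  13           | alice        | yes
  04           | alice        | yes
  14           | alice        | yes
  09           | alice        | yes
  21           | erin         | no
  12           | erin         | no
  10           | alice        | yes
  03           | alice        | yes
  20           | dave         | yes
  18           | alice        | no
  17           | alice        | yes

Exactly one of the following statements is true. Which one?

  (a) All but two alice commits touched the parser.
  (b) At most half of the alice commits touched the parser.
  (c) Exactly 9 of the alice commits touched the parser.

|A| = 14, |A ∩ B| = 12, |A ∖ B| = 2.
(a) requires |A ∖ B| = 2: true.
(b) requires |A ∩ B| ≤ |A ∖ B|: false.
(c) requires |A ∩ B| = 9: false.

(a)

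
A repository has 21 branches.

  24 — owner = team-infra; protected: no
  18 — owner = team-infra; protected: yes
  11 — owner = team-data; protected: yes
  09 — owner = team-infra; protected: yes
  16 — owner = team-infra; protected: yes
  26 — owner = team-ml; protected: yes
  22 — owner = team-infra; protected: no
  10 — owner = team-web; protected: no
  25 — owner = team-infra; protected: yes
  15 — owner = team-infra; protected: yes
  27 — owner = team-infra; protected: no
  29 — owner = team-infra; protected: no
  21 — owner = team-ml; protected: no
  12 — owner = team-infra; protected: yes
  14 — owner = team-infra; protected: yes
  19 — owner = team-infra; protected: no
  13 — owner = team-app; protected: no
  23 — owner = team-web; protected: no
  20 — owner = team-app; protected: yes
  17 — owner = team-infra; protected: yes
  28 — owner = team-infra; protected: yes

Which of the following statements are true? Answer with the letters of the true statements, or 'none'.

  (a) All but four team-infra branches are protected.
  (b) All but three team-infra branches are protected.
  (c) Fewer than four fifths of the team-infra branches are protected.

(c)

|A| = 14, |A ∩ B| = 9, |A ∖ B| = 5.
(a) |A ∖ B| = 4: fails.
(b) |A ∖ B| = 3: fails.
(c) |A ∩ B| / |A| < 4/5: holds.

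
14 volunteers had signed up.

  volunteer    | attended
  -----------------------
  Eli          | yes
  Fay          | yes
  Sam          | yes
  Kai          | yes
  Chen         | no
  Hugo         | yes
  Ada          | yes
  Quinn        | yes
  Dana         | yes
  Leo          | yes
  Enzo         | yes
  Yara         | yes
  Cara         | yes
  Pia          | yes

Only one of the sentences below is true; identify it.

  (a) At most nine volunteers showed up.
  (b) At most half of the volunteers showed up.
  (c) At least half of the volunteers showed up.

|A| = 14, |A ∩ B| = 13, |A ∖ B| = 1.
(a) requires |A ∩ B| ≤ 9: false.
(b) requires |A ∩ B| ≤ |A ∖ B|: false.
(c) requires |A ∩ B| ≥ |A ∖ B|: true.

(c)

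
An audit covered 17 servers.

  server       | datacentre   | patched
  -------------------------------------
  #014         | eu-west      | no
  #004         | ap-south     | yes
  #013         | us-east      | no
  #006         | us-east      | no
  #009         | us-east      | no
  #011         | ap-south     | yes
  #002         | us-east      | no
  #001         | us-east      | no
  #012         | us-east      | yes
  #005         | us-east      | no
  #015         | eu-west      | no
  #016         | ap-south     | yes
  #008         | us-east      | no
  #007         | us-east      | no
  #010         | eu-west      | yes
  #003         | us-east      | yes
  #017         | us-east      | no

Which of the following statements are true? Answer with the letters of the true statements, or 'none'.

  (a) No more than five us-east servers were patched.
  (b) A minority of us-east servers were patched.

|A| = 11, |A ∩ B| = 2, |A ∖ B| = 9.
(a) |A ∩ B| ≤ 5: holds.
(b) |A ∩ B| < |A ∖ B|: holds.

(a), (b)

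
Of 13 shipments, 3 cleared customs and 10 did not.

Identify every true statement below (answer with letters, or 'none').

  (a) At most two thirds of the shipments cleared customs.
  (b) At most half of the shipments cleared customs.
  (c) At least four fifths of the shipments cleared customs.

(a), (b)

|A| = 13, |A ∩ B| = 3, |A ∖ B| = 10.
(a) |A ∩ B| / |A| ≤ 2/3: holds.
(b) |A ∩ B| ≤ |A ∖ B|: holds.
(c) |A ∩ B| / |A| ≥ 4/5: fails.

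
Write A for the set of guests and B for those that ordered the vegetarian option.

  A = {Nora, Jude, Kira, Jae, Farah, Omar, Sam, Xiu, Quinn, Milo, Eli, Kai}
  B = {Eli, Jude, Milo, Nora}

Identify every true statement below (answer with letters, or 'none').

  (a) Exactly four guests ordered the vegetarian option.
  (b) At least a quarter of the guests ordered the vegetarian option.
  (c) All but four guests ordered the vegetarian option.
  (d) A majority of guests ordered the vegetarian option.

(a), (b)

|A| = 12, |A ∩ B| = 4, |A ∖ B| = 8.
(a) |A ∩ B| = 4: holds.
(b) |A ∩ B| / |A| ≥ 1/4: holds.
(c) |A ∖ B| = 4: fails.
(d) |A ∩ B| > |A ∖ B|: fails.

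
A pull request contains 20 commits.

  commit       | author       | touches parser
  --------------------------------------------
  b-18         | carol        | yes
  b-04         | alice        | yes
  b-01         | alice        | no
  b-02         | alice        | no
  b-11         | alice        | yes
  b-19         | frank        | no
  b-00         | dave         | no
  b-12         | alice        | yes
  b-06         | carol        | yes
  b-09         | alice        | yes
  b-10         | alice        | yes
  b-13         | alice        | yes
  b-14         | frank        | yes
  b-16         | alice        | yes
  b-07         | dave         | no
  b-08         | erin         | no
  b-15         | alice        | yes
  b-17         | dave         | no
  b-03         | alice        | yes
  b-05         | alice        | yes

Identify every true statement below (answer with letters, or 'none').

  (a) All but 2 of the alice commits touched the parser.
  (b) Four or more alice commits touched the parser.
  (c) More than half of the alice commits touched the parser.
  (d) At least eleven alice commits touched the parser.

|A| = 12, |A ∩ B| = 10, |A ∖ B| = 2.
(a) |A ∖ B| = 2: holds.
(b) |A ∩ B| ≥ 4: holds.
(c) |A ∩ B| > |A ∖ B|: holds.
(d) |A ∩ B| ≥ 11: fails.

(a), (b), (c)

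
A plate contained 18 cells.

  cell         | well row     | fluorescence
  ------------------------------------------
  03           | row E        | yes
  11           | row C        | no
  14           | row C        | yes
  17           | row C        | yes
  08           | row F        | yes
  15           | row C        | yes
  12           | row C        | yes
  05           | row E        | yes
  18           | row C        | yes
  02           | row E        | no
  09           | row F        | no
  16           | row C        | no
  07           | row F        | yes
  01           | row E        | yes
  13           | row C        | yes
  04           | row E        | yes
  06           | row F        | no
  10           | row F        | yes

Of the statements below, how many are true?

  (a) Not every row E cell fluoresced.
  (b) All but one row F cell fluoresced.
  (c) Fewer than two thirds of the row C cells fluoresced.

(a) row E: |A| = 5, |A ∩ B| = 4; needs A ⊄ B (|A ∖ B| ≥ 1) — true.
(b) row F: |A| = 5, |A ∩ B| = 3; needs |A ∖ B| = 1 — false.
(c) row C: |A| = 8, |A ∩ B| = 6; needs |A ∩ B| / |A| < 2/3 — false.

1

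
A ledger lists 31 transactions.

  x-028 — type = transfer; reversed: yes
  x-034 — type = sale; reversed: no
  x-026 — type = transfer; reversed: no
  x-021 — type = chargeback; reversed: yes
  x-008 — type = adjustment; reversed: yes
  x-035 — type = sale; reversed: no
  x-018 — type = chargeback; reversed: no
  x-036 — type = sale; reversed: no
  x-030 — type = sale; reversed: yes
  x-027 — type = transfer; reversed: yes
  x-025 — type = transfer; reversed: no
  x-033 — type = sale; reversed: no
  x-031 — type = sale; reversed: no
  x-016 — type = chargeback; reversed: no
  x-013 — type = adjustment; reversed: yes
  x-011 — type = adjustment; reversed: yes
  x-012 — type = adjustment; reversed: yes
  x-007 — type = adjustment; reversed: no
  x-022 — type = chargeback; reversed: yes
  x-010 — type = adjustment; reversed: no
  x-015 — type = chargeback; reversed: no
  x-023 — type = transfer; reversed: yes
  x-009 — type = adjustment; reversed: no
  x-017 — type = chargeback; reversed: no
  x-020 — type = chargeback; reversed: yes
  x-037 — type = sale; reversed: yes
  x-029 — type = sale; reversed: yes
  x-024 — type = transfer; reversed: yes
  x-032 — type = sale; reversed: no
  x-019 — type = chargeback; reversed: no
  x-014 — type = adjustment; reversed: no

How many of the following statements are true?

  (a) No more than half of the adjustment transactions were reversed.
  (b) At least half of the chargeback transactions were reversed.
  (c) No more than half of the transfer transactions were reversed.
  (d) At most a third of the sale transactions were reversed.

2

(a) adjustment: |A| = 8, |A ∩ B| = 4; needs |A ∩ B| ≤ |A ∖ B| — true.
(b) chargeback: |A| = 8, |A ∩ B| = 3; needs |A ∩ B| ≥ |A ∖ B| — false.
(c) transfer: |A| = 6, |A ∩ B| = 4; needs |A ∩ B| ≤ |A ∖ B| — false.
(d) sale: |A| = 9, |A ∩ B| = 3; needs |A ∩ B| / |A| ≤ 1/3 — true.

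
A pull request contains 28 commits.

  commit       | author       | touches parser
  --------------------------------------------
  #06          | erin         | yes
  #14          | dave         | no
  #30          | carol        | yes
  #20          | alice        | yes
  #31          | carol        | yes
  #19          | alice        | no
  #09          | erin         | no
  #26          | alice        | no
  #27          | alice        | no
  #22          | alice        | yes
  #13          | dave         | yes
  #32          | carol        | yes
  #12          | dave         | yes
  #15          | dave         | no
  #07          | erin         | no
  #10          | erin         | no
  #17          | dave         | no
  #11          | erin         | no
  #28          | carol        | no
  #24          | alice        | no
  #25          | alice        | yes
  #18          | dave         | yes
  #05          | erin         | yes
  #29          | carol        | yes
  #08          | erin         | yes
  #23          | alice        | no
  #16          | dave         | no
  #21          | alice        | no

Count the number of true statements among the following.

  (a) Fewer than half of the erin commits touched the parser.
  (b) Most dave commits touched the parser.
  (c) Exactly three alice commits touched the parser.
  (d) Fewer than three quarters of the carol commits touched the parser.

(a) erin: |A| = 7, |A ∩ B| = 3; needs |A ∩ B| < |A ∖ B| — true.
(b) dave: |A| = 7, |A ∩ B| = 3; needs |A ∩ B| > |A ∖ B| — false.
(c) alice: |A| = 9, |A ∩ B| = 3; needs |A ∩ B| = 3 — true.
(d) carol: |A| = 5, |A ∩ B| = 4; needs |A ∩ B| / |A| < 3/4 — false.

2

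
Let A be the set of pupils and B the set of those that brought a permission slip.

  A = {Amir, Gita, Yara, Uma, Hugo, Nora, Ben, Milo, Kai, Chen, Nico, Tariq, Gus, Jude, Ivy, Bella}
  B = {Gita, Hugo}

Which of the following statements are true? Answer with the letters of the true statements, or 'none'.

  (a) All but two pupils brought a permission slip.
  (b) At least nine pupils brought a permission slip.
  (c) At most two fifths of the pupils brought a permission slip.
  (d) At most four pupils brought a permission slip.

(c), (d)

|A| = 16, |A ∩ B| = 2, |A ∖ B| = 14.
(a) |A ∖ B| = 2: fails.
(b) |A ∩ B| ≥ 9: fails.
(c) |A ∩ B| / |A| ≤ 2/5: holds.
(d) |A ∩ B| ≤ 4: holds.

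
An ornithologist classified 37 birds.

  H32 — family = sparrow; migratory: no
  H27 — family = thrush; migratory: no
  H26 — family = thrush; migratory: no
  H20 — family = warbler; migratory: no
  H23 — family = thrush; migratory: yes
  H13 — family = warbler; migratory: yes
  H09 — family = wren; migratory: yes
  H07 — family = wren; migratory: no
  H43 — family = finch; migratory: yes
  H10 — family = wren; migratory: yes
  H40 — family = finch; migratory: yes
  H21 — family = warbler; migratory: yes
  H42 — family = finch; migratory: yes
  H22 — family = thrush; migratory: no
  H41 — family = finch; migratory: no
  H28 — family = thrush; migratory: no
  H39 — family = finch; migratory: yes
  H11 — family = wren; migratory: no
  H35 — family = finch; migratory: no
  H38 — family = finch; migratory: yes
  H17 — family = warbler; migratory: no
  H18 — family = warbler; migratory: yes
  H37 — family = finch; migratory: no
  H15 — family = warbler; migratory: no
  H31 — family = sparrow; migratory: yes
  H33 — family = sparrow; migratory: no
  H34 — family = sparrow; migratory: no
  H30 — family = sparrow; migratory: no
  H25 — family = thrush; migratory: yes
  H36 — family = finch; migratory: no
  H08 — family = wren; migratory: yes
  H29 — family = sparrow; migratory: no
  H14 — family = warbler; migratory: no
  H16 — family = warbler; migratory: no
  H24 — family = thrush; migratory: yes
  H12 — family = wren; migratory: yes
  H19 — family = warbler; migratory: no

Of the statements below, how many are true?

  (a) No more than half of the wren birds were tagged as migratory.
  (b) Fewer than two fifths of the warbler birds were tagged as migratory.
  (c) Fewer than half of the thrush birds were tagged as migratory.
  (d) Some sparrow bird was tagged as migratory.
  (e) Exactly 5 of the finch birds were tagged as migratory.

(a) wren: |A| = 6, |A ∩ B| = 4; needs |A ∩ B| ≤ |A ∖ B| — false.
(b) warbler: |A| = 9, |A ∩ B| = 3; needs |A ∩ B| / |A| < 2/5 — true.
(c) thrush: |A| = 7, |A ∩ B| = 3; needs |A ∩ B| < |A ∖ B| — true.
(d) sparrow: |A| = 6, |A ∩ B| = 1; needs A ∩ B ≠ ∅ (|A ∩ B| ≥ 1) — true.
(e) finch: |A| = 9, |A ∩ B| = 5; needs |A ∩ B| = 5 — true.

4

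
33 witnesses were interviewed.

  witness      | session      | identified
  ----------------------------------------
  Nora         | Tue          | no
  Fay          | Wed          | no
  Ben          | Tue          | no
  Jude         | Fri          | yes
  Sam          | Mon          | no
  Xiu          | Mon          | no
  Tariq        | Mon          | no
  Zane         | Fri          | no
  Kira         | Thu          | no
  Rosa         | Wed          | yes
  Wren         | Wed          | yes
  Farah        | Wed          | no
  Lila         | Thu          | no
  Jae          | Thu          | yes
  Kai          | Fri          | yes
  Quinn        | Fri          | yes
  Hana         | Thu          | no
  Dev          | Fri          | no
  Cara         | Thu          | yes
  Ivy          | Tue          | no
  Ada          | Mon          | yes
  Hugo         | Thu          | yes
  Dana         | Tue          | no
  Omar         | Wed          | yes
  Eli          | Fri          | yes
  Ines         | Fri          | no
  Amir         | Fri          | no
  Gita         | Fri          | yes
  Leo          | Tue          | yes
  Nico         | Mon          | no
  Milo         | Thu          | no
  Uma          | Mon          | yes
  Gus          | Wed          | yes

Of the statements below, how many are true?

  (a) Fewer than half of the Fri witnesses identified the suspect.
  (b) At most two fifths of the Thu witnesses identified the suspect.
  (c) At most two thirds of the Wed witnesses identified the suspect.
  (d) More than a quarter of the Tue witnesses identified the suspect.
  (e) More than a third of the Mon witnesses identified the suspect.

(a) Fri: |A| = 9, |A ∩ B| = 5; needs |A ∩ B| < |A ∖ B| — false.
(b) Thu: |A| = 7, |A ∩ B| = 3; needs |A ∩ B| / |A| ≤ 2/5 — false.
(c) Wed: |A| = 6, |A ∩ B| = 4; needs |A ∩ B| / |A| ≤ 2/3 — true.
(d) Tue: |A| = 5, |A ∩ B| = 1; needs |A ∩ B| / |A| > 1/4 — false.
(e) Mon: |A| = 6, |A ∩ B| = 2; needs |A ∩ B| / |A| > 1/3 — false.

1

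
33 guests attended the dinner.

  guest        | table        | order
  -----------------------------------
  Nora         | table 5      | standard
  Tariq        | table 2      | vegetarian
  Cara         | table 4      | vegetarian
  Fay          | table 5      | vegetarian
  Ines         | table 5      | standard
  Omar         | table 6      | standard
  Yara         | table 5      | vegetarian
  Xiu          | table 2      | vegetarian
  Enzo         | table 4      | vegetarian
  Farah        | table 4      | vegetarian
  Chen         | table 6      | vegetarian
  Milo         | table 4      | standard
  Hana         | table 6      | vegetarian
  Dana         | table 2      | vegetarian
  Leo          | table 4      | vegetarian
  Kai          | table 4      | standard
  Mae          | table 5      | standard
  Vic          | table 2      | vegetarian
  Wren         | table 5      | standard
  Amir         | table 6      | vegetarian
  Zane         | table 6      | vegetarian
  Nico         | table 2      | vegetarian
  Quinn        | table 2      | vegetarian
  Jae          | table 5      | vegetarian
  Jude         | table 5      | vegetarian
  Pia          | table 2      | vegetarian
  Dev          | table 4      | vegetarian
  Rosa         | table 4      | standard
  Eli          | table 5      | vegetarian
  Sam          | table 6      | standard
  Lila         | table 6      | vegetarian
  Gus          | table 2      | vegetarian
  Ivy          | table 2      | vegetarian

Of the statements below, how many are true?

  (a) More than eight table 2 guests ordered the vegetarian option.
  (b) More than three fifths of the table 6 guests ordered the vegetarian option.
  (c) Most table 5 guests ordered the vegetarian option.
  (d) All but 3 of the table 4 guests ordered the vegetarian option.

4

(a) table 2: |A| = 9, |A ∩ B| = 9; needs |A ∩ B| > 8 — true.
(b) table 6: |A| = 7, |A ∩ B| = 5; needs |A ∩ B| / |A| > 3/5 — true.
(c) table 5: |A| = 9, |A ∩ B| = 5; needs |A ∩ B| > |A ∖ B| — true.
(d) table 4: |A| = 8, |A ∩ B| = 5; needs |A ∖ B| = 3 — true.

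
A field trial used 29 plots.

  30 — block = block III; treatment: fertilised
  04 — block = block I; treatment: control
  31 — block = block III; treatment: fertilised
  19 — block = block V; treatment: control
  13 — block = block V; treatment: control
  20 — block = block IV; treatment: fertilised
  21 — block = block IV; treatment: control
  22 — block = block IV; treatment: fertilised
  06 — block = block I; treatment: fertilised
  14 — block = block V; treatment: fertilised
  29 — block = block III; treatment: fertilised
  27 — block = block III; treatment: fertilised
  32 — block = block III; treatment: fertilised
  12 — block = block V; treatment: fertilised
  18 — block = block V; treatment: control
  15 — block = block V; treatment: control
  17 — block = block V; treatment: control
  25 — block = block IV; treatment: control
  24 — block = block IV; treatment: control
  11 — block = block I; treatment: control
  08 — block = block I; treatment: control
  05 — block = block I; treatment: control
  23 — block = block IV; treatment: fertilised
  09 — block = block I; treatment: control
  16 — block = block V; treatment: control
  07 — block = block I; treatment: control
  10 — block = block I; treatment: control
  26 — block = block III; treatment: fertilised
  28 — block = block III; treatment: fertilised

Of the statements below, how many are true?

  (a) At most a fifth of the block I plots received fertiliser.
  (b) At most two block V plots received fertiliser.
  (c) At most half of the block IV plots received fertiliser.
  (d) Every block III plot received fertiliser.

4

(a) block I: |A| = 8, |A ∩ B| = 1; needs |A ∩ B| / |A| ≤ 1/5 — true.
(b) block V: |A| = 8, |A ∩ B| = 2; needs |A ∩ B| ≤ 2 — true.
(c) block IV: |A| = 6, |A ∩ B| = 3; needs |A ∩ B| ≤ |A ∖ B| — true.
(d) block III: |A| = 7, |A ∩ B| = 7; needs A ⊆ B, i.e. every element of A is in B (|A ∖ B| = 0) — true.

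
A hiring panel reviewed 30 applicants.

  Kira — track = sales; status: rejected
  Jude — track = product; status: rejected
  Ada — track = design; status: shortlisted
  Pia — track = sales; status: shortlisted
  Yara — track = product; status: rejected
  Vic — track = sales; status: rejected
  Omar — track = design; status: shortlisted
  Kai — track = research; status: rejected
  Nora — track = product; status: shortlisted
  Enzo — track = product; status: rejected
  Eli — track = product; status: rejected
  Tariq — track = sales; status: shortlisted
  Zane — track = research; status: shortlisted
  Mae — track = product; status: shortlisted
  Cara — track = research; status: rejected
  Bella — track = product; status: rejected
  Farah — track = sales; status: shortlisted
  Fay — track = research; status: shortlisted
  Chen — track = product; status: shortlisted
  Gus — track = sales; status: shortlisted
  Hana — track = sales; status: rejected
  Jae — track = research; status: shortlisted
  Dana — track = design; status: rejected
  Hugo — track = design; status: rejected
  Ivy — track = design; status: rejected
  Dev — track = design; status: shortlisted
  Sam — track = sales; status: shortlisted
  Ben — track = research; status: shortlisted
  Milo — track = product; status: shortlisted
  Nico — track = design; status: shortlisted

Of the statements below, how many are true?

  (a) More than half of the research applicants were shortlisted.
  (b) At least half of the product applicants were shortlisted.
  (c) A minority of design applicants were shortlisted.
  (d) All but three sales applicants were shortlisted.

(a) research: |A| = 6, |A ∩ B| = 4; needs |A ∩ B| > |A ∖ B| — true.
(b) product: |A| = 9, |A ∩ B| = 4; needs |A ∩ B| ≥ |A ∖ B| — false.
(c) design: |A| = 7, |A ∩ B| = 4; needs |A ∩ B| < |A ∖ B| — false.
(d) sales: |A| = 8, |A ∩ B| = 5; needs |A ∖ B| = 3 — true.

2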